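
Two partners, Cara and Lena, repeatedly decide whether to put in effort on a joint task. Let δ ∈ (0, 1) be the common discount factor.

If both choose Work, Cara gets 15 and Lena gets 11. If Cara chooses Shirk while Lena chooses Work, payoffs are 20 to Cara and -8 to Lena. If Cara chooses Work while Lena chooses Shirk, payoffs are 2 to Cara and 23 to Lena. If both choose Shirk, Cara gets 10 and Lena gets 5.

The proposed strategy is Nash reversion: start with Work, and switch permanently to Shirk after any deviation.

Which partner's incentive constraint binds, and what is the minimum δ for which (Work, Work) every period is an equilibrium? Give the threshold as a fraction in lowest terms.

Lena; δ ≥ 2/3

Cara: cooperation gives 15 each period; deviation gives 20 once then 10 forever.
  15/(1−δ) ≥ 20 + 10δ/(1−δ) ⇒ δ ≥ 5/10 = 1/2.
Lena: cooperation gives 11 each period; deviation gives 23 once then 5 forever.
  δ ≥ 12/18 = 2/3.
Both must hold, so the binding constraint is Lena's: δ ≥ 2/3.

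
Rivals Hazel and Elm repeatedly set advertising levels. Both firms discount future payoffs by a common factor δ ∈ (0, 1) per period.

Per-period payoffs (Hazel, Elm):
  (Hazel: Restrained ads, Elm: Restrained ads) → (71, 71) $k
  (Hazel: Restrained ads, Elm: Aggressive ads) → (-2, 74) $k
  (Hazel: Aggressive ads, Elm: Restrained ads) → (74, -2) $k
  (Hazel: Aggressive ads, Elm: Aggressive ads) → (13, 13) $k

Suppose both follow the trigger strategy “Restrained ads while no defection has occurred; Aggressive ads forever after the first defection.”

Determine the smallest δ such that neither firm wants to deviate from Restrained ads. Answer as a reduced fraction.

3/61

One-period gain from deviating is 74 − 71 = 3. The loss is 71 − 13 = 58 in every subsequent period, with present value 58·δ/(1−δ).
Deviation is unprofitable when 58·δ/(1−δ) ≥ 3, i.e. δ/(1−δ) ≥ 3/58.
Equivalently δ ≥ 3/(3+58) = 3/61.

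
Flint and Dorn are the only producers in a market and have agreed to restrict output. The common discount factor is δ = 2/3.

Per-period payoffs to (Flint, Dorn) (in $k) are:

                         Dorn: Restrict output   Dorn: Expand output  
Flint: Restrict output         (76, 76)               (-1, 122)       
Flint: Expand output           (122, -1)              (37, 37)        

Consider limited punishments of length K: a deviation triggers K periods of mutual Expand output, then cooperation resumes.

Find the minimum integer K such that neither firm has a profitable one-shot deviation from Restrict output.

3

No profitable deviation requires (76−37)(δ+…+δ^K) ≥ 122−76, i.e. δ+…+δ^K ≥ 46/39 ≈ 1.1795.
With δ = 2/3, the partial sums are K=1: 0.6667, K=2: 1.1111, K=3: 1.4074.
K = 3 is the first length at which the sum reaches 1.1795.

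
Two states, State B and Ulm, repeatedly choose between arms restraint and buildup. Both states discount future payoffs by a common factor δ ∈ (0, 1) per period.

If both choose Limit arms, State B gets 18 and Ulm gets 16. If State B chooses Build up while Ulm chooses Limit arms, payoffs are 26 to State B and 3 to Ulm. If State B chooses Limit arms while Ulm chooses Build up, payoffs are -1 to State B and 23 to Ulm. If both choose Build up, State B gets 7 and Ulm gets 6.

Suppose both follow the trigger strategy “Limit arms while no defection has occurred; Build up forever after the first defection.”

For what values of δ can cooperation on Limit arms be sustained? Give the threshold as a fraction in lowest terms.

State B: cooperation gives 18 each period; deviation gives 26 once then 7 forever.
  18/(1−δ) ≥ 26 + 7δ/(1−δ) ⇒ δ ≥ 8/19.
Ulm: cooperation gives 16 each period; deviation gives 23 once then 6 forever.
  δ ≥ 7/17.
Both must hold, so the binding constraint is State B's: δ ≥ 8/19.

8/19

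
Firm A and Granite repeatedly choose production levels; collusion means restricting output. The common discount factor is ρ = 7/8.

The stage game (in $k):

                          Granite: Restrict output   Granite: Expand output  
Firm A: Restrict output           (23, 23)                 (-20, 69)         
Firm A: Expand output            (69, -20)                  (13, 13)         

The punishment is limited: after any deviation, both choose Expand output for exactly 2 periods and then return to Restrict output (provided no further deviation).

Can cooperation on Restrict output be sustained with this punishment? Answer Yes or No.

A one-shot deviation gives 69 now, then 13 for 2 periods, then back to 23.
Gain from deviating: (69−23) today; loss: (23−13) in each of the next 2 periods.
No-deviation condition: (23−13)(ρ+…+ρ^2) ≥ 69−23, i.e. ρ+…+ρ^2 ≥ 23/5.
At ρ = 7/8: ρ+…+ρ^2 = 1.6406 < 4.6000.
So cooperation is not sustainable.

No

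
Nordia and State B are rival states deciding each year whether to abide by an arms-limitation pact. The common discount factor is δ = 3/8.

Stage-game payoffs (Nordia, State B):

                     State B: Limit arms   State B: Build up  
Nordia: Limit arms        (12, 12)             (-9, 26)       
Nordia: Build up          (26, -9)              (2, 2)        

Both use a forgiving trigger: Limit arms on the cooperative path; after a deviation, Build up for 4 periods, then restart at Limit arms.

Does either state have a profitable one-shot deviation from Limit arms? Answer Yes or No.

IC: δ+…+δ^4 ≥ (26−12)/(12−2) = 7/5.
At δ = 3/8: partial sum = 0.5881 < 1.4000. Cooperation not sustainable.

Yes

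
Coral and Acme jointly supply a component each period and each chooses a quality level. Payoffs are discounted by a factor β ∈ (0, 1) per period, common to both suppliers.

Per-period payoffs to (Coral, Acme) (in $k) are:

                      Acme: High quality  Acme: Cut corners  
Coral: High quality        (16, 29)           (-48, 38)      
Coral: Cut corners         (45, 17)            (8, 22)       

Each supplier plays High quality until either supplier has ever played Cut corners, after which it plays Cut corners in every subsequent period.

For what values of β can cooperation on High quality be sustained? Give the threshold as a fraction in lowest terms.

29/37

Coral: cooperation gives 16 each period; deviation gives 45 once then 8 forever.
  16/(1−β) ≥ 45 + 8β/(1−β) ⇒ β ≥ 29/37.
Acme: cooperation gives 29 each period; deviation gives 38 once then 22 forever.
  β ≥ 9/16.
Both must hold, so the binding constraint is Coral's: β ≥ 29/37.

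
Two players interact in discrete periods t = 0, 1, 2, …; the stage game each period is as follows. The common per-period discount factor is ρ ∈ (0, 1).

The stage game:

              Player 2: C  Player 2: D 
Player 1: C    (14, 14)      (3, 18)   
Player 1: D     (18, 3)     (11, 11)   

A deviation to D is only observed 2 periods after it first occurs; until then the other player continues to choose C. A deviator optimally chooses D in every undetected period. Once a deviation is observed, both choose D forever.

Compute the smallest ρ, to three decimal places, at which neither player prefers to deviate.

0.756

The best deviation is to choose D for all 2 undetected periods, earning 18 each, then 11 forever once detected.
Deviation value: 18(1−ρ^2)/(1−ρ) + 11ρ^2/(1−ρ); cooperation value: 14/(1−ρ).
IC: 14 ≥ 18(1−ρ^2) + 11ρ^2 = 18 − 7ρ^2.
So ρ^2 ≥ 4/7, giving ρ ≥ (4/7)^(1/2) ≈ 0.756.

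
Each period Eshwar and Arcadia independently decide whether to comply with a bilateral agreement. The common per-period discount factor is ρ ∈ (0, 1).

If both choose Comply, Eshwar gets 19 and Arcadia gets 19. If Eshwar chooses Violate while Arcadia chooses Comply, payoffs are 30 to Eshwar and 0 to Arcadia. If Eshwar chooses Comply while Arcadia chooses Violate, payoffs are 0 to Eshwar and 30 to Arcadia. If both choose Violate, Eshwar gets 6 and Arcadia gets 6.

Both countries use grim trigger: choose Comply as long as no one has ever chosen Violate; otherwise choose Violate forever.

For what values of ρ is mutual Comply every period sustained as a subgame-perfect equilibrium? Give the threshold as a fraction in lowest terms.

Under grim trigger the critical discount factor is (T−C)/(T−P) with T = 30, C = 19, P = 6.
ρ* = (30−19)/(30−6) = 11/24.

11/24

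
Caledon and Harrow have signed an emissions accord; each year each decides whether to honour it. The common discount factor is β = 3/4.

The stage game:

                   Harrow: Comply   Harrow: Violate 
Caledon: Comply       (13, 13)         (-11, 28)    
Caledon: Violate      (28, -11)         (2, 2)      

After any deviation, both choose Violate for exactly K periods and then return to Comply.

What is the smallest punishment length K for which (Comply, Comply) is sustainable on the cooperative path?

3

No profitable deviation requires (13−2)(β+…+β^K) ≥ 28−13, i.e. β+…+β^K ≥ 15/11 ≈ 1.3636.
With β = 3/4, the partial sums are K=1: 0.7500, K=2: 1.3125, K=3: 1.7344.
K = 3 is the first length at which the sum reaches 1.3636.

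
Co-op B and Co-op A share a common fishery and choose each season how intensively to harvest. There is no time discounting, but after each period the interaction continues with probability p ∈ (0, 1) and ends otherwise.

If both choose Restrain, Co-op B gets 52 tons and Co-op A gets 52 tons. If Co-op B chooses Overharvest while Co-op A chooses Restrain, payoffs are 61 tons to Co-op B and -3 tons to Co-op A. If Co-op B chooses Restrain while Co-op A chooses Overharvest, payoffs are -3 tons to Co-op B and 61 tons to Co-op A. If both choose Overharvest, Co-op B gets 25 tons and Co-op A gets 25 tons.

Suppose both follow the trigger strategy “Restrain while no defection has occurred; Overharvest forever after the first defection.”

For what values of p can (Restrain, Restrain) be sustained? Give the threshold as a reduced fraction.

With no time discounting, the continuation probability p plays the role of the discount factor.
Grim-trigger IC: 52/(1−p) ≥ 61 + 25p/(1−p) ⇒ p ≥ (61−52)/(61−25) = 1/4.

1/4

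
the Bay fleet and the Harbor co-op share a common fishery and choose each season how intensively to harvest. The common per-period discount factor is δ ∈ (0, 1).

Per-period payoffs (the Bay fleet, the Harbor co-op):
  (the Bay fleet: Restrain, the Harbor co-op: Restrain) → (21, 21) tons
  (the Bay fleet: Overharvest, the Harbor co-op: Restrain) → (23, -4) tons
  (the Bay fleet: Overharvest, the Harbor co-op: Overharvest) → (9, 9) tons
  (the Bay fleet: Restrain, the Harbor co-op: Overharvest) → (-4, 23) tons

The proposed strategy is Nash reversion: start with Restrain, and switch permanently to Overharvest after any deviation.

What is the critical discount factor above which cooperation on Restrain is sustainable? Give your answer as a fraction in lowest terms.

1/7

21/(1−δ) ≥ 23 + 9δ/(1−δ)
21 ≥ 23 − 14δ
δ ≥ 2/14 = 1/7.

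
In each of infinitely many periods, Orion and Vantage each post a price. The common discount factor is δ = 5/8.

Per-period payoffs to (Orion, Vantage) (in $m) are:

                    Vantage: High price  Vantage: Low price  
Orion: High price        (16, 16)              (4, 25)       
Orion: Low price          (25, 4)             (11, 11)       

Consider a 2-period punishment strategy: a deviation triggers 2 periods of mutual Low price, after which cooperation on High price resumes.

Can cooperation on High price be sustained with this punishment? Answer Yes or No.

No

A one-shot deviation gives 25 now, then 11 for 2 periods, then back to 16.
Gain from deviating: (25−16) today; loss: (16−11) in each of the next 2 periods.
No-deviation condition: (16−11)(δ+…+δ^2) ≥ 25−16, i.e. δ+…+δ^2 ≥ 9/5.
At δ = 5/8: δ+…+δ^2 = 1.0156 < 1.8000.
So cooperation is not sustainable.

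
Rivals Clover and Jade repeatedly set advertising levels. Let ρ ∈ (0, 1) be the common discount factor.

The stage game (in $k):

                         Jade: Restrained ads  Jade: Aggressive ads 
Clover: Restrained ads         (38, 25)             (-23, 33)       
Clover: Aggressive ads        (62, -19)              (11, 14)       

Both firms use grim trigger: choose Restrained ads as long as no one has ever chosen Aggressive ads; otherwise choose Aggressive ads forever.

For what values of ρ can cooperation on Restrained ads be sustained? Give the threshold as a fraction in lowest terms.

Clover's threshold: (62−38)/(62−11) = 8/17.
Jade's threshold: (33−25)/(33−14) = 8/19.
8/17 > 8/19, so Clover binds and ρ* = 8/17.

8/17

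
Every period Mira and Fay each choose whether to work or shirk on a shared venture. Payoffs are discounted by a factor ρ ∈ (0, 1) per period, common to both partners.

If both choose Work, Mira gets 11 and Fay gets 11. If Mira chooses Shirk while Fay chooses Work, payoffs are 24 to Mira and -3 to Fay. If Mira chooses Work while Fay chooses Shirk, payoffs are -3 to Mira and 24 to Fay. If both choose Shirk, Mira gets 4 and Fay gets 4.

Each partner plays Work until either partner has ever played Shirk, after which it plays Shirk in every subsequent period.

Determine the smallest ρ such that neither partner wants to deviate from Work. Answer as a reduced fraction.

Cooperation forever yields 11 each period: 11/(1−ρ).
Deviating yields 24 once, then 4 forever: 24 + 4ρ/(1−ρ).
No profitable deviation requires 11/(1−ρ) ≥ 24 + 4ρ/(1−ρ).
Multiplying by (1−ρ): 11 ≥ 24(1−ρ) + 4ρ = 24 − 20ρ.
So 20ρ ≥ 13, i.e. ρ ≥ 13/20.

13/20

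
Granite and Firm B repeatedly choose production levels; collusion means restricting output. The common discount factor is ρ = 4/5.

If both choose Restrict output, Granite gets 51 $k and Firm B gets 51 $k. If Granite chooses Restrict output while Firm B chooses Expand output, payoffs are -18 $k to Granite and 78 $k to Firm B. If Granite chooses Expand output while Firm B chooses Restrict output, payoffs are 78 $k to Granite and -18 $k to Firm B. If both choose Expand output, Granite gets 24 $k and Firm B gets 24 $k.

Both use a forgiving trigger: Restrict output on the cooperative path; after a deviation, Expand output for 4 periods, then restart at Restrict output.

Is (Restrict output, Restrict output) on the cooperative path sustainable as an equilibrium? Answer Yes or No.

Comparing payoff streams over the 5 periods until play realigns: cooperate → 51(1+ρ+…+ρ^4); deviate → 78 + 24(ρ+…+ρ^4).
Cooperation is sustained iff (51−24)(ρ+…+ρ^4) ≥ 78−51.
ρ+…+ρ^4 = 4/5·(1−(4/5)^4)/(1−4/5) = 2.3616, and (78−51)/(51−24) = 1.0000.
2.3616 ≥ 1.0000, so cooperation is sustainable.

Yes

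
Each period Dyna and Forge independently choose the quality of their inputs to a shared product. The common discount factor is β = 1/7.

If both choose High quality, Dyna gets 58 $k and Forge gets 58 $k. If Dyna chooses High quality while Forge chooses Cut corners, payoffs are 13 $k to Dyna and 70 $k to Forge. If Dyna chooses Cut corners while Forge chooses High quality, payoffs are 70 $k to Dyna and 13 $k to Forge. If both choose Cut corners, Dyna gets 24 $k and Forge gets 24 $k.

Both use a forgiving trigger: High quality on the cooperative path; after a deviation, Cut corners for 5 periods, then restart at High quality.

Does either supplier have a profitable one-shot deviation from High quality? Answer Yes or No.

Comparing payoff streams over the 6 periods until play realigns: cooperate → 58(1+β+…+β^5); deviate → 70 + 24(β+…+β^5).
Cooperation is sustained iff (58−24)(β+…+β^5) ≥ 70−58.
β+…+β^5 = 1/7·(1−(1/7)^5)/(1−1/7) = 0.1667, and (70−58)/(58−24) = 0.3529.
0.1667 < 0.3529, so cooperation is not sustainable.

Yes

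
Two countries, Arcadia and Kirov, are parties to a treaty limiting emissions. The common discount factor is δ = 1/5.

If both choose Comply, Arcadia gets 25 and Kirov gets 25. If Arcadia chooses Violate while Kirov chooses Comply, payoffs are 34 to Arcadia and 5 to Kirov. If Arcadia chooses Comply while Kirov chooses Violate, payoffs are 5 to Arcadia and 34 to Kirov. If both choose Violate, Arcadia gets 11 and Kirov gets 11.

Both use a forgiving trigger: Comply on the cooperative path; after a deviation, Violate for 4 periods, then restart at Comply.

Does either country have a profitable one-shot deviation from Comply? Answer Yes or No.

Yes

A one-shot deviation gives 34 now, then 11 for 4 periods, then back to 25.
Gain from deviating: (34−25) today; loss: (25−11) in each of the next 4 periods.
No-deviation condition: (25−11)(δ+…+δ^4) ≥ 34−25, i.e. δ+…+δ^4 ≥ 9/14.
At δ = 1/5: δ+…+δ^4 = 0.2496 < 0.6429.
So cooperation is not sustainable.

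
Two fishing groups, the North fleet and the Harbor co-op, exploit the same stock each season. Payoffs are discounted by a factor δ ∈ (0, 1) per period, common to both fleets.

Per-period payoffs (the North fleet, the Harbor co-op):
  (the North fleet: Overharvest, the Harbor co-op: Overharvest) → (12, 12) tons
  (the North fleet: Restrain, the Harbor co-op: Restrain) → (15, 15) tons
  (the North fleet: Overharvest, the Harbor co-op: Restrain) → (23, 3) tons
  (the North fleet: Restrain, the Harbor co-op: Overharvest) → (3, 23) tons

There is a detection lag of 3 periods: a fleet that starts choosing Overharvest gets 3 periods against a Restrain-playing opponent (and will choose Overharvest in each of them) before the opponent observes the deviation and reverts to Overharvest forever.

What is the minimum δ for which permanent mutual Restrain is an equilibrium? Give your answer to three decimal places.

Deviating for the 3 undetected periods gains 23−15 = 8 per period over cooperation, then loses 15−12 = 3 per period forever once punishment starts.
Gain: 8(1 + δ + … + δ^2); loss: 3·δ^3/(1−δ).
No profitable deviation ⇔ 8(1−δ^3) ≤ 3·δ^3, i.e. δ^3 ≥ 8/(8+3) = 8/11.
Hence δ ≥ (8/11)^(1/3) ≈ 0.899.

0.899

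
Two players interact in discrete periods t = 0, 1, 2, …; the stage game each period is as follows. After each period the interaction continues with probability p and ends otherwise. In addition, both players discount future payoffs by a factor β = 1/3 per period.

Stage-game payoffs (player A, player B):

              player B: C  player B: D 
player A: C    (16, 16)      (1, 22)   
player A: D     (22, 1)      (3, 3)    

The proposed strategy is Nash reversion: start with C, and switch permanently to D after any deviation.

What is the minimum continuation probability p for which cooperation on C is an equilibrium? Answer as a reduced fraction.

18/19

Expected continuation weight on next period's payoff is β·p = 1/3·p, which plays the role of the discount factor.
Cooperation requires 1/3·p ≥ (22−16)/(22−3) = 6/19, hence p ≥ 18/19.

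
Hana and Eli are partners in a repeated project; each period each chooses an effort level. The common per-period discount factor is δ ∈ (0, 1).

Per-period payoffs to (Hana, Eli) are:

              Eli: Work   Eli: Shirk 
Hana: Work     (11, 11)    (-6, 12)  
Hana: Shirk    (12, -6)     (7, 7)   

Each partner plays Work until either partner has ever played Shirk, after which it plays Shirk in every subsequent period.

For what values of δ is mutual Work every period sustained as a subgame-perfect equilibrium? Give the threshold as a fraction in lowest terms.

11/(1−δ) ≥ 12 + 7δ/(1−δ)
11 ≥ 12 − 5δ
δ ≥ 1/5.

1/5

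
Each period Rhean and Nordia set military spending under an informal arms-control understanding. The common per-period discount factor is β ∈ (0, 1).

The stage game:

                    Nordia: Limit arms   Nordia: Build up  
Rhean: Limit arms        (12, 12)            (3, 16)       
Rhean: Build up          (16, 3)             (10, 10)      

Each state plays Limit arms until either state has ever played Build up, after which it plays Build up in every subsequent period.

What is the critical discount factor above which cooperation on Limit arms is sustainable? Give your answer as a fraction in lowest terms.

2/3

One-period gain from deviating is 16 − 12 = 4. The loss is 12 − 10 = 2 in every subsequent period, with present value 2·β/(1−β).
Deviation is unprofitable when 2·β/(1−β) ≥ 4, i.e. β/(1−β) ≥ 2.
Equivalently β ≥ 4/(4+2) = 2/3.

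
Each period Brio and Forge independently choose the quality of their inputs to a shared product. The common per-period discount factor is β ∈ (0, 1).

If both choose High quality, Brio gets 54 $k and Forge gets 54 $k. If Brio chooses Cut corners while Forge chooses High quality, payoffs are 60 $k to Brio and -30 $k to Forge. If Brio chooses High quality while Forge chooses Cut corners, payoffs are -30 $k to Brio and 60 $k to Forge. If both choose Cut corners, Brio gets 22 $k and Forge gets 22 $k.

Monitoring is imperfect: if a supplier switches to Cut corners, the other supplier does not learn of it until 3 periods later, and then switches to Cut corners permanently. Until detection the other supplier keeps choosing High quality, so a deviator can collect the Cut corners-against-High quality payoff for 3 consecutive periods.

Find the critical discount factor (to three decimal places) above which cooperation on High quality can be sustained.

A deviator earns 60 for 3 periods, then 22 forever; cooperating earns 54 forever. Multiplying the IC by (1−β):
54 ≥ 60(1−β^3) + 22β^3, so 38·β^3 ≥ 6 and β^3 ≥ 3/19.
β ≥ (3/19)^(1/3) ≈ 0.540.

0.540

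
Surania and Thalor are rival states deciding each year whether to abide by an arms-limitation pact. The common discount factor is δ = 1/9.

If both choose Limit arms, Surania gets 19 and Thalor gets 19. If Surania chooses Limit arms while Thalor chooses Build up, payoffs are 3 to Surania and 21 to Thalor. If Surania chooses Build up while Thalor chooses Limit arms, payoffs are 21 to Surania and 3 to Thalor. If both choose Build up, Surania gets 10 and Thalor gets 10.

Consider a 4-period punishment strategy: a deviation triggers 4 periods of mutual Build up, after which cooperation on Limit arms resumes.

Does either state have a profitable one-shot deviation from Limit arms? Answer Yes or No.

A one-shot deviation gives 21 now, then 10 for 4 periods, then back to 19.
Gain from deviating: (21−19) today; loss: (19−10) in each of the next 4 periods.
No-deviation condition: (19−10)(δ+…+δ^4) ≥ 21−19, i.e. δ+…+δ^4 ≥ 2/9.
At δ = 1/9: δ+…+δ^4 = 0.1250 < 0.2222.
So cooperation is not sustainable.

Yes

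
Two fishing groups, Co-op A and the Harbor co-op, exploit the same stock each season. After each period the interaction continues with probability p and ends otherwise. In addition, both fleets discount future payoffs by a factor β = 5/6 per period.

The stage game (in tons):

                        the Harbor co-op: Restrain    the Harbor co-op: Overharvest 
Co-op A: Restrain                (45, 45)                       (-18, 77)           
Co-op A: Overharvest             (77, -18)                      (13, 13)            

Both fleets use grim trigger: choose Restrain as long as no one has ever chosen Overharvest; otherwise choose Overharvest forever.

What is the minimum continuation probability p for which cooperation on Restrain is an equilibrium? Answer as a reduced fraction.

3/5

Expected continuation weight on next period's payoff is β·p = 5/6·p, which plays the role of the discount factor.
Cooperation requires 5/6·p ≥ (77−45)/(77−13) = 1/2, hence p ≥ 3/5.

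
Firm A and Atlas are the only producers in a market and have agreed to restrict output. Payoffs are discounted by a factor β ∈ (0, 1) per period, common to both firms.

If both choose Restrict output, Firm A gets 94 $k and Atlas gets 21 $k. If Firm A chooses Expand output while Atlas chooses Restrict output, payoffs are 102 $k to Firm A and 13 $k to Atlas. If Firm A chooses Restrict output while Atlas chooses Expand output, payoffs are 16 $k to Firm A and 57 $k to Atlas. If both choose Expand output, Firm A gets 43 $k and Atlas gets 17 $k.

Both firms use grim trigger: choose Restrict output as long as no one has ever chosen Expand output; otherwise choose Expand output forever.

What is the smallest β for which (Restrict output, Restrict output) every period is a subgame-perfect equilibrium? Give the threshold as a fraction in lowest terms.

9/10

Firm A's threshold: (102−94)/(102−43) = 8/59.
Atlas's threshold: (57−21)/(57−17) = 9/10.
8/59 < 9/10, so Atlas binds and β* = 9/10.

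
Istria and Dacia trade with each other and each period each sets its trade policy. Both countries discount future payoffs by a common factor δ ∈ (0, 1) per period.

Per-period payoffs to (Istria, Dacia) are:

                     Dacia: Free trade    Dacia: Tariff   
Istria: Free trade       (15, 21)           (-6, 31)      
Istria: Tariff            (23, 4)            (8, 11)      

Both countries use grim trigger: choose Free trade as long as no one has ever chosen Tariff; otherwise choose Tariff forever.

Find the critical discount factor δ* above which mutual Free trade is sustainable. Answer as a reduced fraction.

For Istria: deviation gain 23−15 = 8, per-period punishment loss 15−8 = 7. IC gives δ ≥ 8/15.
For Dacia: gain 10, loss 10 per period, so δ ≥ 10/20 = 1/2.
The tighter constraint is Istria's, so cooperation needs δ ≥ 8/15.

8/15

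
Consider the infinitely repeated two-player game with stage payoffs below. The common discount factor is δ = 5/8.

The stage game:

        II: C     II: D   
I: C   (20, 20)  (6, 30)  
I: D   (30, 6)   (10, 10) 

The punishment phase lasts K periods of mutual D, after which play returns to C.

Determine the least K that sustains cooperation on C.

No profitable deviation requires (20−10)(δ+…+δ^K) ≥ 30−20, i.e. δ+…+δ^K ≥ 1 ≈ 1.0000.
With δ = 5/8, the partial sums are K=1: 0.6250, K=2: 1.0156.
K = 2 is the first length at which the sum reaches 1.0000.

2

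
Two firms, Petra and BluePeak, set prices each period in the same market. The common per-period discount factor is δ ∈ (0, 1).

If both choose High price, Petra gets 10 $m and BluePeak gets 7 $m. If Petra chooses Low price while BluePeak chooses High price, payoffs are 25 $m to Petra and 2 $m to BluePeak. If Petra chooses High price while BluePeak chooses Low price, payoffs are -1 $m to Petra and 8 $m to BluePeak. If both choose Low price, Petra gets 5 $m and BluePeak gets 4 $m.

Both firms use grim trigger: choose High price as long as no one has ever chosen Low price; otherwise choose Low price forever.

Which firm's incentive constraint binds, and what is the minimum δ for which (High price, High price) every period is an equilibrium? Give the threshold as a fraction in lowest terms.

Petra; δ ≥ 3/4

For Petra: deviation gain 25−10 = 15, per-period punishment loss 10−5 = 5. IC gives δ ≥ 15/20 = 3/4.
For BluePeak: gain 1, loss 3 per period, so δ ≥ 1/4.
The tighter constraint is Petra's, so cooperation needs δ ≥ 3/4.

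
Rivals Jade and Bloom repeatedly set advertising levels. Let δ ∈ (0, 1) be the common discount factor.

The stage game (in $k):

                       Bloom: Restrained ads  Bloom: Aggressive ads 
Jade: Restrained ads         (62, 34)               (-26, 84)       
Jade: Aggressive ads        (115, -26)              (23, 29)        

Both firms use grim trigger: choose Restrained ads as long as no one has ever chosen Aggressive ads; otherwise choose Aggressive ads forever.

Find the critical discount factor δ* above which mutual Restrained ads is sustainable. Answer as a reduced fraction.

Jade: cooperation gives 62 each period; deviation gives 115 once then 23 forever.
  62/(1−δ) ≥ 115 + 23δ/(1−δ) ⇒ δ ≥ 53/92.
Bloom: cooperation gives 34 each period; deviation gives 84 once then 29 forever.
  δ ≥ 50/55 = 10/11.
Both must hold, so the binding constraint is Bloom's: δ ≥ 10/11.

10/11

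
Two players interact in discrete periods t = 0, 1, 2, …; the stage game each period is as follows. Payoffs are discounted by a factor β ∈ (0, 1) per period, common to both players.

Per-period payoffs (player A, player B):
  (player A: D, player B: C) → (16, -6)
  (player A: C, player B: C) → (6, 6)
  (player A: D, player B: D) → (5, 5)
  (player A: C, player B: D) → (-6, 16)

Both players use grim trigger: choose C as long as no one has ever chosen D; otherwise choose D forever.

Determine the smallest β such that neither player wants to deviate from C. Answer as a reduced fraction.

One-period gain from deviating is 16 − 6 = 10. The loss is 6 − 5 = 1 in every subsequent period, with present value 1·β/(1−β).
Deviation is unprofitable when 1·β/(1−β) ≥ 10, i.e. β/(1−β) ≥ 10.
Equivalently β ≥ 10/(10+1) = 10/11.

10/11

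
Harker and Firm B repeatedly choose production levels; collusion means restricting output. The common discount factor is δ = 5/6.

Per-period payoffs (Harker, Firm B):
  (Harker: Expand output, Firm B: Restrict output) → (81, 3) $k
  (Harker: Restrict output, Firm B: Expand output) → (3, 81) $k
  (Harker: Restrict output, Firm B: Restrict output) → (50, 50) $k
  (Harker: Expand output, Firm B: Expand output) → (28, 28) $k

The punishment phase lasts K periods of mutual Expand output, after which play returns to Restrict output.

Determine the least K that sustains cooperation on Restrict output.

2

IC: δ(1−δ^K)/(1−δ) ≥ (81−50)/(50−28) = 31/22.
With δ = 5/6: need 1 − δ^K ≥ 31/22·(1−5/6)/(5/6), i.e. δ^K ≤ 0.7182.
Since (5/6)^1 = 0.8333 and (5/6)^2 = 0.6944, the smallest such K is 2.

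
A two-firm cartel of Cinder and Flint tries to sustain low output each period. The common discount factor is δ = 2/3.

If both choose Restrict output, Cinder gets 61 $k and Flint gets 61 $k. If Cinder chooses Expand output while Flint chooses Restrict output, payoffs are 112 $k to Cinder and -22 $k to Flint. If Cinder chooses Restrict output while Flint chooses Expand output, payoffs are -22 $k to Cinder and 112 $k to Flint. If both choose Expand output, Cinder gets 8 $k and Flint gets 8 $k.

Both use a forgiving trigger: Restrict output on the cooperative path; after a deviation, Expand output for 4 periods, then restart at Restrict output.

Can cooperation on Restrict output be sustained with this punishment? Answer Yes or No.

IC: δ+…+δ^4 ≥ (112−61)/(61−8) = 51/53.
At δ = 2/3: partial sum = 1.6049 ≥ 0.9623. Cooperation sustainable.

Yes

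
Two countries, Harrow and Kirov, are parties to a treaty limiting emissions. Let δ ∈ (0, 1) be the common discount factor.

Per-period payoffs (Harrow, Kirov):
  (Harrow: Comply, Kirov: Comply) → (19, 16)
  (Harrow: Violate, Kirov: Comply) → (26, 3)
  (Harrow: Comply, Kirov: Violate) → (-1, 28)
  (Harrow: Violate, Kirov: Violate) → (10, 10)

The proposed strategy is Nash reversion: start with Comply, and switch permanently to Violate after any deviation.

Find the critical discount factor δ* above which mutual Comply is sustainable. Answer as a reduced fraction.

2/3

For Harrow: deviation gain 26−19 = 7, per-period punishment loss 19−10 = 9. IC gives δ ≥ 7/16.
For Kirov: gain 12, loss 6 per period, so δ ≥ 12/18 = 2/3.
The tighter constraint is Kirov's, so cooperation needs δ ≥ 2/3.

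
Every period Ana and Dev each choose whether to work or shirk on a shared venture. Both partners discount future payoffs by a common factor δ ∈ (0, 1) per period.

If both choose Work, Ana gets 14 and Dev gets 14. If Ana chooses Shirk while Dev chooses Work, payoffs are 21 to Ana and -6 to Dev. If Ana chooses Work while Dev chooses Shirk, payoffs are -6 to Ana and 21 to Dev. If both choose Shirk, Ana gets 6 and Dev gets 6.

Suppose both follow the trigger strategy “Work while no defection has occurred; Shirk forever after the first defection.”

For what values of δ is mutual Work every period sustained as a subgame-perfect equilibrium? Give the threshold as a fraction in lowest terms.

7/15

14/(1−δ) ≥ 21 + 6δ/(1−δ)
14 ≥ 21 − 15δ
δ ≥ 7/15.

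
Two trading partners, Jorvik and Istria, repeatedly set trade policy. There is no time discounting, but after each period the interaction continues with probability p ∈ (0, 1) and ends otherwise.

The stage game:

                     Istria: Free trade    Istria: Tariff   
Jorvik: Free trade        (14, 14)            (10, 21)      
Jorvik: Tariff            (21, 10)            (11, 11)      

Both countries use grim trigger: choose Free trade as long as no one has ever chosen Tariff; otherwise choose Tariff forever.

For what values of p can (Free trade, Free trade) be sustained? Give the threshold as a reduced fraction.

7/10

With no time discounting, the continuation probability p plays the role of the discount factor.
Grim-trigger IC: 14/(1−p) ≥ 21 + 11p/(1−p) ⇒ p ≥ (21−14)/(21−11) = 7/10.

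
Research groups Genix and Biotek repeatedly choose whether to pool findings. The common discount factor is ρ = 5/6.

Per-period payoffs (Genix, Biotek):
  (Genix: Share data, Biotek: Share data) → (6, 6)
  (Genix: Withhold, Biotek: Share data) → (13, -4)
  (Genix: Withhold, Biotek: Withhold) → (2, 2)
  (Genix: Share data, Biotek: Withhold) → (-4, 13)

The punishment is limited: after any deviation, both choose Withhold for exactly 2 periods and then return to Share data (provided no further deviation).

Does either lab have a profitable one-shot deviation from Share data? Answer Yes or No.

Yes

A one-shot deviation gives 13 now, then 2 for 2 periods, then back to 6.
Gain from deviating: (13−6) today; loss: (6−2) in each of the next 2 periods.
No-deviation condition: (6−2)(ρ+…+ρ^2) ≥ 13−6, i.e. ρ+…+ρ^2 ≥ 7/4.
At ρ = 5/6: ρ+…+ρ^2 = 1.5278 < 1.7500.
So cooperation is not sustainable.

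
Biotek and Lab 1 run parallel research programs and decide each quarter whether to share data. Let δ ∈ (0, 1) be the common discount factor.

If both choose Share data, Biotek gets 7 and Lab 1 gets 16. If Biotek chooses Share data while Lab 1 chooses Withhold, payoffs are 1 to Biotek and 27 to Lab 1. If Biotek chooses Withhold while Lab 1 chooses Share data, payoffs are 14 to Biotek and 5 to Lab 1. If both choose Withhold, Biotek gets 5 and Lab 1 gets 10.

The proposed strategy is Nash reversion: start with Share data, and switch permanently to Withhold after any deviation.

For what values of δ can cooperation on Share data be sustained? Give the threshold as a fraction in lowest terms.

7/9

For Biotek: deviation gain 14−7 = 7, per-period punishment loss 7−5 = 2. IC gives δ ≥ 7/9.
For Lab 1: gain 11, loss 6 per period, so δ ≥ 11/17.
The tighter constraint is Biotek's, so cooperation needs δ ≥ 7/9.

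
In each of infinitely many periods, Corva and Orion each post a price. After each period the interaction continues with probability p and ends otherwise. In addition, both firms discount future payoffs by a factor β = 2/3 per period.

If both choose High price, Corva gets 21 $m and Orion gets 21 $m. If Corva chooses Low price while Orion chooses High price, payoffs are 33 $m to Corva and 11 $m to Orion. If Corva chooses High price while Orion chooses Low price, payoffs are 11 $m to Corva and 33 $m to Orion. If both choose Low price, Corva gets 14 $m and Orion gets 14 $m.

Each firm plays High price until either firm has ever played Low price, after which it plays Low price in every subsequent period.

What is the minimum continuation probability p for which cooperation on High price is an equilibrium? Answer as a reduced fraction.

Expected continuation weight on next period's payoff is β·p = 2/3·p, which plays the role of the discount factor.
Cooperation requires 2/3·p ≥ (33−21)/(33−14) = 12/19, hence p ≥ 18/19.

18/19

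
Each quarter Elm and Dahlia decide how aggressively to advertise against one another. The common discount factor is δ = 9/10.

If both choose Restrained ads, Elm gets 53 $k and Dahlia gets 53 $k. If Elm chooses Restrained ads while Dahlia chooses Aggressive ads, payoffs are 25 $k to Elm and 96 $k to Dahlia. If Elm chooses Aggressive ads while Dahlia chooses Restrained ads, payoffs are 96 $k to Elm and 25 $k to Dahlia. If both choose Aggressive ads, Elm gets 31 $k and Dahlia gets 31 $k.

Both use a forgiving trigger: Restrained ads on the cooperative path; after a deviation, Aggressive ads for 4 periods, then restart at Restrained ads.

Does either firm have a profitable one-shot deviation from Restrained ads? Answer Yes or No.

No

IC: δ+…+δ^4 ≥ (96−53)/(53−31) = 43/22.
At δ = 9/10: partial sum = 3.0951 ≥ 1.9545. Cooperation sustainable.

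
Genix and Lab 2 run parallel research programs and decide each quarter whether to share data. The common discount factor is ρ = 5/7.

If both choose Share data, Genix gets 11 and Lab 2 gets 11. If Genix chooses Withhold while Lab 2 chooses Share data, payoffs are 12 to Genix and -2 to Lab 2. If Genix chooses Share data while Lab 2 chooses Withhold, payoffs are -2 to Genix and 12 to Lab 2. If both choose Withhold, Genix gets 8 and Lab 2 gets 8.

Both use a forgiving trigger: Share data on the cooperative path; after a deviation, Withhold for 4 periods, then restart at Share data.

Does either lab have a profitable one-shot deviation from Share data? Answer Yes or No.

IC: ρ+…+ρ^4 ≥ (12−11)/(11−8) = 1/3.
At ρ = 5/7: partial sum = 1.8492 ≥ 0.3333. Cooperation sustainable.

No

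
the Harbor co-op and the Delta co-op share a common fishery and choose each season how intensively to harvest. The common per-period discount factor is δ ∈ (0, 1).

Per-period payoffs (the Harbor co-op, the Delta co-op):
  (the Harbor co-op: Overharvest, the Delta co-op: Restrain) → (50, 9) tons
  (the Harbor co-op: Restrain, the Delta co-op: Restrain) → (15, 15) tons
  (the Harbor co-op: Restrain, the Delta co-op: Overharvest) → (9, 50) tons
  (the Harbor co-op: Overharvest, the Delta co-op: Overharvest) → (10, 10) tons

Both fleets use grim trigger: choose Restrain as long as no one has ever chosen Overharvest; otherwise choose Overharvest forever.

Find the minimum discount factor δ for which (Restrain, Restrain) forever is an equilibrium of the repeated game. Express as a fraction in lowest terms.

Cooperation forever yields 15 each period: 15/(1−δ).
Deviating yields 50 once, then 10 forever: 50 + 10δ/(1−δ).
No profitable deviation requires 15/(1−δ) ≥ 50 + 10δ/(1−δ).
Multiplying by (1−δ): 15 ≥ 50(1−δ) + 10δ = 50 − 40δ.
So 40δ ≥ 35, i.e. δ ≥ 35/40 = 7/8.

7/8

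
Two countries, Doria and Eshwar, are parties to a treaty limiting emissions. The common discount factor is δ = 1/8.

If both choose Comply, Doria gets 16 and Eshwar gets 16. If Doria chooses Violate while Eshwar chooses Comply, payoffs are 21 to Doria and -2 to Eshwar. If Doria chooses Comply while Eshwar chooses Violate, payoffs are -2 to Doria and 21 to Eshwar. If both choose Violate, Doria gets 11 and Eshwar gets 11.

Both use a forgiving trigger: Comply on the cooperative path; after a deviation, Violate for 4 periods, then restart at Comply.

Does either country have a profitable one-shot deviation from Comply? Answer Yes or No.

Yes

IC: δ+…+δ^4 ≥ (21−16)/(16−11) = 1.
At δ = 1/8: partial sum = 0.1428 < 1.0000. Cooperation not sustainable.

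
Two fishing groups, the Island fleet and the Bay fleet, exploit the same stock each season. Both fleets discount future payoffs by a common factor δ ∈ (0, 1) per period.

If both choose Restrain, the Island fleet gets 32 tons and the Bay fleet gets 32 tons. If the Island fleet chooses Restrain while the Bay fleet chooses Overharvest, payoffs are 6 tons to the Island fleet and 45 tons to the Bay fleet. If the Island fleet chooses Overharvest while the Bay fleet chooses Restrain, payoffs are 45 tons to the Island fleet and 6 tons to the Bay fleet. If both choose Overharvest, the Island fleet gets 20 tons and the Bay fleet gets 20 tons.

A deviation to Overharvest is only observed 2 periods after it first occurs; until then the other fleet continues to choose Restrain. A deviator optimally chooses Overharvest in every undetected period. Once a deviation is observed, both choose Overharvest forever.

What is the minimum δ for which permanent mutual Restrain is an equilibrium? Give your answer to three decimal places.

A deviator earns 45 for 2 periods, then 20 forever; cooperating earns 32 forever. Multiplying the IC by (1−δ):
32 ≥ 45(1−δ^2) + 20δ^2, so 25·δ^2 ≥ 13 and δ^2 ≥ 13/25.
δ ≥ (13/25)^(1/2) ≈ 0.721.

0.721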